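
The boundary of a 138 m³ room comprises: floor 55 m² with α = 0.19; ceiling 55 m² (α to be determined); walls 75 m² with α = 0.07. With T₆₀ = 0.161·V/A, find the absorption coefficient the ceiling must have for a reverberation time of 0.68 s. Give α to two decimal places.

0.31

From T₆₀ = 0.161·V/A, the target T₆₀ = 0.68 s needs A = 0.161·138/0.68 = 32.67 m².
Absorption from the other surfaces = 55·0.19 + 75·0.07 = 15.70 m², so the ceiling must supply 16.97 m² over 55 m².
α = 16.97/55 = 0.309.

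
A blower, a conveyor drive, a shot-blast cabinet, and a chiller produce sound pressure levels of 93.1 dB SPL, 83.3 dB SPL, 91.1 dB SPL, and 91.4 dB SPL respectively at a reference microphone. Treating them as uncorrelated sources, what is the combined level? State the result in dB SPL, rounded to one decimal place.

96.9 dB SPL

Incoherent sources combine by intensity addition: L_total = 10·log₁₀(Σ 10^(L_i/10)).
Σ 10^(L/10) = 10^(93.1/10) + 10^(83.3/10) + 10^(91.1/10) + 10^(91.4/10) = 4.924e+09.
L_total = 10·log₁₀(4.924e+09) = 96.92 dB SPL.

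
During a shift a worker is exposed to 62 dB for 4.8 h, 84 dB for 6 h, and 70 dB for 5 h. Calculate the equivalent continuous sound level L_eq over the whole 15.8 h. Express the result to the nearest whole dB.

80 dB

Weight each interval's intensity by its duration and average over T = 15.8 h:
Σ tᵢ·10^(Lᵢ/10) = 4.8·10^(62/10) + 6·10^(84/10) + 5·10^(70/10) = 1.565e+09.
L_eq = 10·log₁₀(1.565e+09/15.8) = 79.96 dB.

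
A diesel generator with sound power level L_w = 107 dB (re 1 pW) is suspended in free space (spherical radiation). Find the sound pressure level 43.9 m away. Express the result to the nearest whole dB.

63 dB

Free-field spherical radiation: L_p = L_w − 10·log₁₀(4π·r²), r = 43.9 m.
4π·r² = 2.422e+04 m², 10·log₁₀ of that is 43.841 dB.
L_p = 107 − 43.841 = 63.16 dB.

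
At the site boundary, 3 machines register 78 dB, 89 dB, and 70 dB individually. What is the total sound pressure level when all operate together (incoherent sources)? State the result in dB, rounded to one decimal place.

89.4 dB

Incoherent sources combine by intensity addition: L_total = 10·log₁₀(Σ 10^(L_i/10)).
Σ 10^(L/10) = 10^(78/10) + 10^(89/10) + 10^(70/10) = 8.674e+08.
L_total = 10·log₁₀(8.674e+08) = 89.38 dB.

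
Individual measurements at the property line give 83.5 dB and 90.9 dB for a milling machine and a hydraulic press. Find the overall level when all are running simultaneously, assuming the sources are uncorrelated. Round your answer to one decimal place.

91.6 dB

Incoherent sources combine by intensity addition: L_total = 10·log₁₀(Σ 10^(L_i/10)).
Σ 10^(L/10) = 10^(83.5/10) + 10^(90.9/10) = 1.454e+09.
L_total = 10·log₁₀(1.454e+09) = 91.63 dB.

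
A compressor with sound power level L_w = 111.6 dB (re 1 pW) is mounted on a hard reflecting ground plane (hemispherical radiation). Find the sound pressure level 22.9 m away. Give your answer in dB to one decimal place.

76.4 dB

L_p = L_w − 10·log₁₀(2π·r²) with r = 22.9 m.
2π·r² = 3295 m², 10·log₁₀ of that is 35.179 dB.
L_p = 111.6 − 35.179 = 76.42 dB.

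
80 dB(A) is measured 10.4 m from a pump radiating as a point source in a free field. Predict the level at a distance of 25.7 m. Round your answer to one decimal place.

72.1 dB(A)

For a point source, L₂ = L₁ − 20·log₁₀(r₂/r₁).
L₂ = 80 − 20·log₁₀(25.7/10.4) = 80 − 7.858 = 72.14 dB(A).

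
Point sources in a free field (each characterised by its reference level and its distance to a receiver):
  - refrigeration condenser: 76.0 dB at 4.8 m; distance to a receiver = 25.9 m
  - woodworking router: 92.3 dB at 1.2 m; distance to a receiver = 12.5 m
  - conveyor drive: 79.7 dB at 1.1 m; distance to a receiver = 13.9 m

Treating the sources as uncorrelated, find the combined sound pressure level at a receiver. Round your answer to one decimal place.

72.5 dB

Propagate each source to the receiver with L = L_ref − 20·log₁₀(r/r_ref), then add intensities.
refrigeration condenser: 76.0 − 20·log₁₀(25.9/4.8) = 76.0 − 14.64 = 61.36 dB.
woodworking router: 92.3 − 20·log₁₀(12.5/1.2) = 92.3 − 20.35 = 71.95 dB.
conveyor drive: 79.7 − 20·log₁₀(13.9/1.1) = 79.7 − 22.03 = 57.67 dB.
Σ 10^(L/10) = 1.760e+07 → L_total = 10·log₁₀(1.760e+07) = 72.46 dB.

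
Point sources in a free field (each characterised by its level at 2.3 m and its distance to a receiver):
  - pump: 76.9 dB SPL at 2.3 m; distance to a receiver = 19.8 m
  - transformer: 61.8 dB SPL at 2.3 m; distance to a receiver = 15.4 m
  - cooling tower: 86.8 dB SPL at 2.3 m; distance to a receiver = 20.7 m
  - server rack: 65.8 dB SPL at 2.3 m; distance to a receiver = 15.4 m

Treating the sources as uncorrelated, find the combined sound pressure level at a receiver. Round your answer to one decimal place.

68.3 dB SPL

Apply inverse-square spreading to bring every level to the receiver, then sum 10^(L/10).
pump: 76.9 − 20·log₁₀(19.8/2.3) = 76.9 − 18.70 = 58.20 dB SPL.
transformer: 61.8 − 20·log₁₀(15.4/2.3) = 61.8 − 16.52 = 45.28 dB SPL.
cooling tower: 86.8 − 20·log₁₀(20.7/2.3) = 86.8 − 19.08 = 67.72 dB SPL.
server rack: 65.8 − 20·log₁₀(15.4/2.3) = 65.8 − 16.52 = 49.28 dB SPL.
Σ 10^(L/10) = 6.688e+06 → L_total = 10·log₁₀(6.688e+06) = 68.25 dB SPL.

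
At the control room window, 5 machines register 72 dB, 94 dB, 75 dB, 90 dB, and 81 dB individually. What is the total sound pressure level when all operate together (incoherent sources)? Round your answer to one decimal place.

95.7 dB

For uncorrelated sources the intensities add, so convert each level to linear form, sum, and take 10·log₁₀ of the total.
Σ 10^(L/10) = 10^(72/10) + 10^(94/10) + 10^(75/10) + 10^(90/10) + 10^(81/10) = 3.685e+09.
L_total = 10·log₁₀(3.685e+09) = 95.66 dB.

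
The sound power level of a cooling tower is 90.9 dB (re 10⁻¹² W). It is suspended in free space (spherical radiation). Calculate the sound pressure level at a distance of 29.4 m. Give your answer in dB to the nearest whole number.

51 dB

L_p = L_w − 10·log₁₀(4π·r²) with r = 29.4 m.
4π·r² = 1.086e+04 m², 10·log₁₀ of that is 40.359 dB.
L_p = 90.9 − 40.359 = 50.54 dB.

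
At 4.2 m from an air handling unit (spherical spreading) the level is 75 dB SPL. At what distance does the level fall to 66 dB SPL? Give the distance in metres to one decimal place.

The 9.0 dB drop corresponds to a distance ratio of 10^(9.0/20) for a point source.
r₂ = 4.2·10^((75−66)/20) = 4.2·10^(9.0/20) = 11.84 m.

11.8 m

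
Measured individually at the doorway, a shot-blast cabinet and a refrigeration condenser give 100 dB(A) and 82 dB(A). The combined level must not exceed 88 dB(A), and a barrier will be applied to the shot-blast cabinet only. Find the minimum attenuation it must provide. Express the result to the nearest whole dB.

The untreated sources together contribute 10^(82/10) = 1.585e+08, i.e. 82.00 dB(A).
To meet 88 dB(A) overall, the treated shot-blast cabinet may contribute at most 10^(88/10) − 1.585e+08 = 4.725e+08, i.e. 86.74 dB(A).
So the shot-blast cabinet must be reduced from 100 to 86.74 dB(A): IL = 13.26 dB.

13 dB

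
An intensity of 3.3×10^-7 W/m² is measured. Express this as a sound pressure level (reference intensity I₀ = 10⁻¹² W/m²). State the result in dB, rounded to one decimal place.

Dividing by I₀ shifts the exponent by 12: I/I₀ = 3.3×10^5.
L = 10·(0.5185 + 5) = 55.19 dB.

55.2 dB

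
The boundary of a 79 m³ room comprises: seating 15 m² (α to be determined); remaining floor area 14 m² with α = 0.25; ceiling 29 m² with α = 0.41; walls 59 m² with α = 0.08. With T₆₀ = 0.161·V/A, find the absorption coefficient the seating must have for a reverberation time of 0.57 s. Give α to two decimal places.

Required total absorption A = 0.161·79/0.57 = 22.31 m².
Absorption from the other surfaces = 14·0.25 + 29·0.41 + 59·0.08 = 20.11 m², so the seating must supply 2.20 m² over 15 m².
α = 2.20/15 = 0.147.

0.15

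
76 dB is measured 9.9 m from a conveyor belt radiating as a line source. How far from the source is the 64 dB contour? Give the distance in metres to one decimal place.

156.9 m

For a line source L₁ − L₂ = 10·log₁₀(r₂/r₁), so r₂ = r₁·10^((L₁−L₂)/10).
r₂ = 9.9·10^((76−64)/10) = 9.9·10^(12.0/10) = 156.90 m.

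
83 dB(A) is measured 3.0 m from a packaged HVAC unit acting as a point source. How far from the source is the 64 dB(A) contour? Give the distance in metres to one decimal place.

Point-source spreading drops the level by 20·log₁₀(r₂/r₁); inverting, r₂/r₁ = 10^(ΔL/20).
r₂ = 3.0·10^((83−64)/20) = 3.0·10^(19.0/20) = 26.74 m.

26.7 m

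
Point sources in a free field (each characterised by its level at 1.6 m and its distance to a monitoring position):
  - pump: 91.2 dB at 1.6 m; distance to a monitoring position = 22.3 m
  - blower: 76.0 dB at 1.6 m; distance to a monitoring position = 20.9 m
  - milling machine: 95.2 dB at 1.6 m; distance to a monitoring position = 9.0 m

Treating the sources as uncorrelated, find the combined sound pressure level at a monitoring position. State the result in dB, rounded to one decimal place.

Propagate each source to the receiver with L = L_ref − 20·log₁₀(r/r_ref), then add intensities.
pump: 91.2 − 20·log₁₀(22.3/1.6) = 91.2 − 22.88 = 68.32 dB.
blower: 76.0 − 20·log₁₀(20.9/1.6) = 76.0 − 22.32 = 53.68 dB.
milling machine: 95.2 − 20·log₁₀(9.0/1.6) = 95.2 − 15.00 = 80.20 dB.
Σ 10^(L/10) = 1.117e+08 → L_total = 10·log₁₀(1.117e+08) = 80.48 dB.

80.5 dB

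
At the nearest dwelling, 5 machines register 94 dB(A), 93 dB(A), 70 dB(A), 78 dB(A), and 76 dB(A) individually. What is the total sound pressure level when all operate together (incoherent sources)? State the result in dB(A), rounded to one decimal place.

96.6 dB(A)

Incoherent sources combine by intensity addition: L_total = 10·log₁₀(Σ 10^(L_i/10)).
Σ 10^(L/10) = 10^(94/10) + 10^(93/10) + 10^(70/10) + 10^(78/10) + 10^(76/10) = 4.620e+09.
L_total = 10·log₁₀(4.620e+09) = 96.65 dB(A).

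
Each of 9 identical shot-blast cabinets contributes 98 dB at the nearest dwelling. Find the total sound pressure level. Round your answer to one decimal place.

107.5 dB

L_total = L₁ + 10·log₁₀ N for N identical incoherent sources.
L_total = 98 + 10·log₁₀(9) = 98 + 9.542 = 107.54 dB.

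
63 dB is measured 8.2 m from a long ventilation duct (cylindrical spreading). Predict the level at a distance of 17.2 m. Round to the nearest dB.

60 dB

For a line source, L₂ = L₁ − 10·log₁₀(r₂/r₁).
L₂ = 63 − 10·log₁₀(17.2/8.2) = 63 − 3.217 = 59.78 dB.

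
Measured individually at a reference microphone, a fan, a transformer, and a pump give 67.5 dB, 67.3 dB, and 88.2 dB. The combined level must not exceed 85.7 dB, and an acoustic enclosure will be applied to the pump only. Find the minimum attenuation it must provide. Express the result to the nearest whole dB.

3 dB

The untreated sources together contribute 10^(67.5/10) + 10^(67.3/10) = 1.099e+07, i.e. 70.41 dB.
To meet 85.7 dB overall, the treated pump may contribute at most 10^(85.7/10) − 1.099e+07 = 3.605e+08, i.e. 85.57 dB.
So the pump must be reduced from 88.2 to 85.57 dB: IL = 2.63 dB.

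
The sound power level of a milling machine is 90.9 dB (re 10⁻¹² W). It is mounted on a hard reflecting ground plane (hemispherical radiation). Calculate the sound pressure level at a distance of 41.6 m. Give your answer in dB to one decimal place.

50.5 dB

L_p = L_w − 10·log₁₀(2π·r²) with r = 41.6 m.
2π·r² = 1.087e+04 m², 10·log₁₀ of that is 40.364 dB.
L_p = 90.9 − 40.364 = 50.54 dB.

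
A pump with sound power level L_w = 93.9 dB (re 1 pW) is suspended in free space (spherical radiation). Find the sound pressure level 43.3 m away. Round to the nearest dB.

50 dB

The power spreads over a sphere of area 4π·r², so L_p = L_w − 10·log₁₀(4π·r²).
4π·r² = 2.356e+04 m², 10·log₁₀ of that is 43.722 dB.
L_p = 93.9 − 43.722 = 50.18 dB.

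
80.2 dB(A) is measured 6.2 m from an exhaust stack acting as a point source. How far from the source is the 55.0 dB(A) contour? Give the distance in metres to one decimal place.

112.8 m

Point-source spreading drops the level by 20·log₁₀(r₂/r₁); inverting, r₂/r₁ = 10^(ΔL/20).
r₂ = 6.2·10^((80.2−55.0)/20) = 6.2·10^(25.2/20) = 112.82 m.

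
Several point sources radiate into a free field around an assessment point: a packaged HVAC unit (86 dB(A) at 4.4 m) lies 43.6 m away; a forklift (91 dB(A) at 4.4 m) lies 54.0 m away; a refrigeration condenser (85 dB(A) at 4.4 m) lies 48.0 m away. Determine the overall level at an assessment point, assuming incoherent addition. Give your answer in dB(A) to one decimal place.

71.8 dB(A)

Propagate each source to the receiver with L = L_ref − 20·log₁₀(r/r_ref), then add intensities.
packaged HVAC unit: 86 − 20·log₁₀(43.6/4.4) = 86 − 19.92 = 66.08 dB(A).
forklift: 91 − 20·log₁₀(54.0/4.4) = 91 − 21.78 = 69.22 dB(A).
refrigeration condenser: 85 − 20·log₁₀(48.0/4.4) = 85 − 20.76 = 64.24 dB(A).
Σ 10^(L/10) = 1.507e+07 → L_total = 10·log₁₀(1.507e+07) = 71.78 dB(A).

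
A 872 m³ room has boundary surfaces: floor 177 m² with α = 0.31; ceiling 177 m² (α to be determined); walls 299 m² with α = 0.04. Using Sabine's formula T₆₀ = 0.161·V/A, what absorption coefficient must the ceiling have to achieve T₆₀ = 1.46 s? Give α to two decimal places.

From T₆₀ = 0.161·V/A, the target T₆₀ = 1.46 s needs A = 0.161·872/1.46 = 96.16 m².
Absorption from the other surfaces = 177·0.31 + 299·0.04 = 66.83 m², so the ceiling must supply 29.33 m² over 177 m².
α = 29.33/177 = 0.166.

0.17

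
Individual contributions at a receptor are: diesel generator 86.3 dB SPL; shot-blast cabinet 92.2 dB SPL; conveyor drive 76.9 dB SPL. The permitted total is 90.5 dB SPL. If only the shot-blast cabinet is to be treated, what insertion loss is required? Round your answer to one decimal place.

Everything except the shot-blast cabinet sums to 10^(86.3/10) + 10^(76.9/10) = 4.756e+08 in linear terms, 86.77 dB SPL.
The limit corresponds to 10^(90.5/10) = 1.122e+09; subtracting the fixed part leaves 6.465e+08 for the shot-blast cabinet, i.e. 88.11 dB SPL.
So the shot-blast cabinet must be reduced from 92.2 to 88.11 dB SPL: IL = 4.09 dB.

4.1 dB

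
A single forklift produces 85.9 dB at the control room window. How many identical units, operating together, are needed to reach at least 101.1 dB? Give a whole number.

34

The shortfall is 101.1 − 85.9 = 15.2 dB, and N units add 10·log₁₀ N, so need 10·log₁₀ N ≥ 15.2.
N ≥ 10^(15.2/10) = 33.113, so N = 34.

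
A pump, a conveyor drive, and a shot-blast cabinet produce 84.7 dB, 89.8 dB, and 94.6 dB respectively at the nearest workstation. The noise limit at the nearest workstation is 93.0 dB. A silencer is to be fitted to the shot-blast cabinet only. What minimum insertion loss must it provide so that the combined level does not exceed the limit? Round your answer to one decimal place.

Fixed contribution from the other sources: Σ 10^(L/10) = 10^(84.7/10) + 10^(89.8/10) = 1.250e+09 (90.97 dB).
To meet 93.0 dB overall, the treated shot-blast cabinet may contribute at most 10^(93.0/10) − 1.250e+09 = 7.451e+08, i.e. 88.72 dB.
So the shot-blast cabinet must be reduced from 94.6 to 88.72 dB: IL = 5.88 dB.

5.9 dB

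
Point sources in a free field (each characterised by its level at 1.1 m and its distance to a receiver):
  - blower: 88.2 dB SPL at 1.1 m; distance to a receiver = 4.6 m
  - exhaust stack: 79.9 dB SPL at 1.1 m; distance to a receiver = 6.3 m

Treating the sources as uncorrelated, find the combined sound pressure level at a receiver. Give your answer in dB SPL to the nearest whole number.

Propagate each source to the receiver with L = L_ref − 20·log₁₀(r/r_ref), then add intensities.
blower: 88.2 − 20·log₁₀(4.6/1.1) = 88.2 − 12.43 = 75.77 dB SPL.
exhaust stack: 79.9 − 20·log₁₀(6.3/1.1) = 79.9 − 15.16 = 64.74 dB SPL.
Σ 10^(L/10) = 4.076e+07 → L_total = 10·log₁₀(4.076e+07) = 76.10 dB SPL.

76 dB SPL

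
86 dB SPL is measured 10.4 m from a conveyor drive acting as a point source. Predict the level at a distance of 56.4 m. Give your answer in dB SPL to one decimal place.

Point-source attenuation: ΔL = 20·log₁₀(r₂/r₁) = 20·log₁₀(56.4/10.4) = 14.685 dB.
L₂ = 86 − 20·log₁₀(56.4/10.4) = 86 − 14.685 = 71.32 dB SPL.

71.3 dB SPL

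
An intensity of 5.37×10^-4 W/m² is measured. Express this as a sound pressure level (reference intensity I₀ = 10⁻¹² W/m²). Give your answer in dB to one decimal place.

L = 10·log₁₀(I/I₀) = 10·log₁₀(5.37×10^-4/10⁻¹²) = 10·log₁₀(5.37×10^8).
L = 10·(0.7300 + 8) = 87.30 dB.

87.3 dB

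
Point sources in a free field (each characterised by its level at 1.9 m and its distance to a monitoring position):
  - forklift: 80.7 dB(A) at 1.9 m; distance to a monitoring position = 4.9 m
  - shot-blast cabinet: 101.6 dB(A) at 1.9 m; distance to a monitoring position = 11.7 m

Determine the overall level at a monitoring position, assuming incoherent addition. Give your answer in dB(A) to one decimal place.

Apply inverse-square spreading to bring every level to the receiver, then sum 10^(L/10).
forklift: 80.7 − 20·log₁₀(4.9/1.9) = 80.7 − 8.23 = 72.47 dB(A).
shot-blast cabinet: 101.6 − 20·log₁₀(11.7/1.9) = 101.6 − 15.79 = 85.81 dB(A).
Σ 10^(L/10) = 3.988e+08 → L_total = 10·log₁₀(3.988e+08) = 86.01 dB(A).

86.0 dB(A)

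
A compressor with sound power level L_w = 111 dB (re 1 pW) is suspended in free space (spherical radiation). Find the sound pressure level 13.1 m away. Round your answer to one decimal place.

The power spreads over a sphere of area 4π·r², so L_p = L_w − 10·log₁₀(4π·r²).
4π·r² = 2157 m², 10·log₁₀ of that is 33.338 dB.
L_p = 111 − 33.338 = 77.66 dB.

77.7 dB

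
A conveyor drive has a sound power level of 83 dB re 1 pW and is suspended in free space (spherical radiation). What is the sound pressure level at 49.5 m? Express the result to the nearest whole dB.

L_p = L_w − 10·log₁₀(4π·r²) with r = 49.5 m.
4π·r² = 3.079e+04 m², 10·log₁₀ of that is 44.884 dB.
L_p = 83 − 44.884 = 38.12 dB.

38 dB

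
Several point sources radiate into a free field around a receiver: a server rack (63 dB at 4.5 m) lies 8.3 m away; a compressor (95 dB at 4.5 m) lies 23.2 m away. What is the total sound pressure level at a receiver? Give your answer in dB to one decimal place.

80.8 dB

Propagate each source to the receiver with L = L_ref − 20·log₁₀(r/r_ref), then add intensities.
server rack: 63 − 20·log₁₀(8.3/4.5) = 63 − 5.32 = 57.68 dB.
compressor: 95 − 20·log₁₀(23.2/4.5) = 95 − 14.25 = 80.75 dB.
Σ 10^(L/10) = 1.196e+08 → L_total = 10·log₁₀(1.196e+08) = 80.78 dB.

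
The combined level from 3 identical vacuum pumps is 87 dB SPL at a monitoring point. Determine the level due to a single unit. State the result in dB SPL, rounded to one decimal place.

Dividing the total intensity by 3 lowers the level by 10·log₁₀ 3 = 4.771 dB: L₁ = 87 − 4.771.

82.2 dB SPL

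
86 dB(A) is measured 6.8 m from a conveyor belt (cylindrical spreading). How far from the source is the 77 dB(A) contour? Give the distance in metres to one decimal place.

54.0 m

For a line source L₁ − L₂ = 10·log₁₀(r₂/r₁), so r₂ = r₁·10^((L₁−L₂)/10).
r₂ = 6.8·10^((86−77)/10) = 6.8·10^(9.0/10) = 54.01 m.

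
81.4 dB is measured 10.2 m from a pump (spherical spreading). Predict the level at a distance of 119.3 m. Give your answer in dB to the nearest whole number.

For a point source, L₂ = L₁ − 20·log₁₀(r₂/r₁).
L₂ = 81.4 − 20·log₁₀(119.3/10.2) = 81.4 − 21.361 = 60.04 dB.

60 dB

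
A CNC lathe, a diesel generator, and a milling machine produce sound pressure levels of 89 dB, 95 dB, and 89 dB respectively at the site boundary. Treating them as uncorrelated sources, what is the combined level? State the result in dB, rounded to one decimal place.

For uncorrelated sources the intensities add, so convert each level to linear form, sum, and take 10·log₁₀ of the total.
Σ 10^(L/10) = 10^(89/10) + 10^(95/10) + 10^(89/10) = 4.751e+09.
L_total = 10·log₁₀(4.751e+09) = 96.77 dB.

96.8 dB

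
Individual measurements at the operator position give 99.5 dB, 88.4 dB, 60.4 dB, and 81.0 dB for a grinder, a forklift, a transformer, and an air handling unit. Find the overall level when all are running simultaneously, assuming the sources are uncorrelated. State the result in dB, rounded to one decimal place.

For uncorrelated sources the intensities add, so convert each level to linear form, sum, and take 10·log₁₀ of the total.
Σ 10^(L/10) = 10^(99.5/10) + 10^(88.4/10) + 10^(60.4/10) + 10^(81.0/10) = 9.731e+09.
L_total = 10·log₁₀(9.731e+09) = 99.88 dB.

99.9 dB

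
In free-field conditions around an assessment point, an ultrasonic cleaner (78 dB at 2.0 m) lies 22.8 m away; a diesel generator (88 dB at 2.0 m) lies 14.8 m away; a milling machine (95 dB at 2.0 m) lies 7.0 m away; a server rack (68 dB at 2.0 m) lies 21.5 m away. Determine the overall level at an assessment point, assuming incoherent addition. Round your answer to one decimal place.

Propagate each source to the receiver with L = L_ref − 20·log₁₀(r/r_ref), then add intensities.
ultrasonic cleaner: 78 − 20·log₁₀(22.8/2.0) = 78 − 21.14 = 56.86 dB.
diesel generator: 88 − 20·log₁₀(14.8/2.0) = 88 − 17.38 = 70.62 dB.
milling machine: 95 − 20·log₁₀(7.0/2.0) = 95 − 10.88 = 84.12 dB.
server rack: 68 − 20·log₁₀(21.5/2.0) = 68 − 20.63 = 47.37 dB.
Σ 10^(L/10) = 2.702e+08 → L_total = 10·log₁₀(2.702e+08) = 84.32 dB.

84.3 dB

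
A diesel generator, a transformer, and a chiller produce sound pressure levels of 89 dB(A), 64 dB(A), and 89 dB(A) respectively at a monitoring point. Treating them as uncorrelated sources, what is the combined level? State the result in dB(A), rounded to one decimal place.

Incoherent sources combine by intensity addition: L_total = 10·log₁₀(Σ 10^(L_i/10)).
Σ 10^(L/10) = 10^(89/10) + 10^(64/10) + 10^(89/10) = 1.591e+09.
L_total = 10·log₁₀(1.591e+09) = 92.02 dB(A).

92.0 dB(A)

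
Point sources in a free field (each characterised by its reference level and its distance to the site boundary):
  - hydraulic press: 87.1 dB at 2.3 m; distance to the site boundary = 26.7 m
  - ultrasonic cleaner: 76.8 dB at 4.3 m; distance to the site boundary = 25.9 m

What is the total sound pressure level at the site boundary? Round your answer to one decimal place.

67.1 dB

Apply inverse-square spreading to bring every level to the receiver, then sum 10^(L/10).
hydraulic press: 87.1 − 20·log₁₀(26.7/2.3) = 87.1 − 21.30 = 65.80 dB.
ultrasonic cleaner: 76.8 − 20·log₁₀(25.9/4.3) = 76.8 − 15.60 = 61.20 dB.
Σ 10^(L/10) = 5.125e+06 → L_total = 10·log₁₀(5.125e+06) = 67.10 dB.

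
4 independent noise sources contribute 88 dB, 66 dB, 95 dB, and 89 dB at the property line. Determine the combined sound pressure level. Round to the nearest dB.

97 dB

For uncorrelated sources the intensities add, so convert each level to linear form, sum, and take 10·log₁₀ of the total.
Σ 10^(L/10) = 10^(88/10) + 10^(66/10) + 10^(95/10) + 10^(89/10) = 4.592e+09.
L_total = 10·log₁₀(4.592e+09) = 96.62 dB.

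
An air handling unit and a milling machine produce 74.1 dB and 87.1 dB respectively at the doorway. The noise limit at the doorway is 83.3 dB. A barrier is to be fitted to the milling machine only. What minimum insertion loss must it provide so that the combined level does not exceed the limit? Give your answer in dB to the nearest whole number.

Fixed contribution from the other source: Σ 10^(L/10) = 10^(74.1/10) = 2.570e+07 (74.10 dB).
To meet 83.3 dB overall, the treated milling machine may contribute at most 10^(83.3/10) − 2.570e+07 = 1.881e+08, i.e. 82.74 dB.
So the milling machine must be reduced from 87.1 to 82.74 dB: IL = 4.36 dB.

4 dB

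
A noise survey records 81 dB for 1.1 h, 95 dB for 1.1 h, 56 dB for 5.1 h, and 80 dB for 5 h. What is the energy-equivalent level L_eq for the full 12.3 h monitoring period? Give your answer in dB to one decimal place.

85.2 dB

The energy average is taken in the linear domain: L_eq = 10·log₁₀[(Σ tᵢ·10^(Lᵢ/10))/T], T = 12.3 h.
Σ tᵢ·10^(Lᵢ/10) = 1.1·10^(81/10) + 1.1·10^(95/10) + 5.1·10^(56/10) + 5·10^(80/10) = 4.119e+09.
L_eq = 10·log₁₀(4.119e+09/12.3) = 85.25 dB.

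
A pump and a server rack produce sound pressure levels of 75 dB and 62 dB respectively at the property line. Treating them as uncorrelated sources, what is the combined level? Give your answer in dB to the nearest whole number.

For uncorrelated sources the intensities add, so convert each level to linear form, sum, and take 10·log₁₀ of the total.
Σ 10^(L/10) = 10^(75/10) + 10^(62/10) = 3.321e+07.
L_total = 10·log₁₀(3.321e+07) = 75.21 dB.

75 dB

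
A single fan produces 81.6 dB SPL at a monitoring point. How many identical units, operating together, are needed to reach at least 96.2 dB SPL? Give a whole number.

The shortfall is 96.2 − 81.6 = 14.6 dB, and N units add 10·log₁₀ N, so need 10·log₁₀ N ≥ 14.6.
N ≥ 10^(14.6/10) = 28.840, so N = 29.

29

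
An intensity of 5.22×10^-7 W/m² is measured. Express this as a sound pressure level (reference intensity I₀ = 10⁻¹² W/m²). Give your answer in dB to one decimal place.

57.2 dB

L = 10·log₁₀(I/I₀) = 10·log₁₀(5.22×10^-7/10⁻¹²) = 10·log₁₀(5.22×10^5).
L = 10·(0.7177 + 5) = 57.18 dB.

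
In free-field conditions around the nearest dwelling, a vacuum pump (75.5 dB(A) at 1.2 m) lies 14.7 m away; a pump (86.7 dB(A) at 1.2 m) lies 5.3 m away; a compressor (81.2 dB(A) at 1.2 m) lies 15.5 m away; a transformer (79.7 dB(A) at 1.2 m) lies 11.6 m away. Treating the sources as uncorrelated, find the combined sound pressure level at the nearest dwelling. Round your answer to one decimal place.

Propagate each source to the receiver with L = L_ref − 20·log₁₀(r/r_ref), then add intensities.
vacuum pump: 75.5 − 20·log₁₀(14.7/1.2) = 75.5 − 21.76 = 53.74 dB(A).
pump: 86.7 − 20·log₁₀(5.3/1.2) = 86.7 − 12.90 = 73.80 dB(A).
compressor: 81.2 − 20·log₁₀(15.5/1.2) = 81.2 − 22.22 = 58.98 dB(A).
transformer: 79.7 − 20·log₁₀(11.6/1.2) = 79.7 − 19.71 = 59.99 dB(A).
Σ 10^(L/10) = 2.600e+07 → L_total = 10·log₁₀(2.600e+07) = 74.15 dB(A).

74.2 dB(A)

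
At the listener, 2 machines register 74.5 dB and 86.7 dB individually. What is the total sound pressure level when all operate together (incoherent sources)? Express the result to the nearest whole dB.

87 dB

For uncorrelated sources the intensities add, so convert each level to linear form, sum, and take 10·log₁₀ of the total.
Σ 10^(L/10) = 10^(74.5/10) + 10^(86.7/10) = 4.959e+08.
L_total = 10·log₁₀(4.959e+08) = 86.95 dB.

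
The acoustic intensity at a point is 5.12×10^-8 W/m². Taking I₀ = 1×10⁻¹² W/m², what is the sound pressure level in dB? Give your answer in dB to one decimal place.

L = 10·log₁₀(I/I₀) = 10·log₁₀(5.12×10^-8/10⁻¹²) = 10·log₁₀(5.12×10^4).
L = 10·(0.7093 + 4) = 47.09 dB.

47.1 dB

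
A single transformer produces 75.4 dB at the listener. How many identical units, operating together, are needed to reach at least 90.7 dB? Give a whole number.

The shortfall is 90.7 − 75.4 = 15.3 dB, and N units add 10·log₁₀ N, so need 10·log₁₀ N ≥ 15.3.
N ≥ 10^(15.3/10) = 33.884, so N = 34.

34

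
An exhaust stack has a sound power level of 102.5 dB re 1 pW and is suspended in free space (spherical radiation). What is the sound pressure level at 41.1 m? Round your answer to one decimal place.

The power spreads over a sphere of area 4π·r², so L_p = L_w − 10·log₁₀(4π·r²).
4π·r² = 2.123e+04 m², 10·log₁₀ of that is 43.269 dB.
L_p = 102.5 − 43.269 = 59.23 dB.

59.2 dB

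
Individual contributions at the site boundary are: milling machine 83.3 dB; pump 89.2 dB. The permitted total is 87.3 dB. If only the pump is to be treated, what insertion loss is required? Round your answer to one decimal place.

The untreated sources together contribute 10^(83.3/10) = 2.138e+08, i.e. 83.30 dB.
To meet 87.3 dB overall, the treated pump may contribute at most 10^(87.3/10) − 2.138e+08 = 3.232e+08, i.e. 85.10 dB.
So the pump must be reduced from 89.2 to 85.10 dB: IL = 4.10 dB.

4.1 dB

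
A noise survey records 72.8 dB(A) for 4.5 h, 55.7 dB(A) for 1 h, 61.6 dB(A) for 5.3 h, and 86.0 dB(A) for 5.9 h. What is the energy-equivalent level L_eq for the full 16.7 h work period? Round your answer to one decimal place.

The energy average is taken in the linear domain: L_eq = 10·log₁₀[(Σ tᵢ·10^(Lᵢ/10))/T], T = 16.7 h.
Σ tᵢ·10^(Lᵢ/10) = 4.5·10^(72.8/10) + 1·10^(55.7/10) + 5.3·10^(61.6/10) + 5.9·10^(86.0/10) = 2.443e+09.
L_eq = 10·log₁₀(2.443e+09/16.7) = 81.65 dB(A).

81.7 dB(A)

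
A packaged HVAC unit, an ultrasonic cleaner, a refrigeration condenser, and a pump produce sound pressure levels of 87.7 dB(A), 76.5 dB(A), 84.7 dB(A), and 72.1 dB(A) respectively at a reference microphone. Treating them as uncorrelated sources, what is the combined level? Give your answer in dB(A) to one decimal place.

Incoherent sources combine by intensity addition: L_total = 10·log₁₀(Σ 10^(L_i/10)).
Σ 10^(L/10) = 10^(87.7/10) + 10^(76.5/10) + 10^(84.7/10) + 10^(72.1/10) = 9.449e+08.
L_total = 10·log₁₀(9.449e+08) = 89.75 dB(A).

89.8 dB(A)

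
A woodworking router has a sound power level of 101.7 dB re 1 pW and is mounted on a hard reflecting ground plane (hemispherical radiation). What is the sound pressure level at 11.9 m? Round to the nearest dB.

72 dB

L_p = L_w − 10·log₁₀(2π·r²) with r = 11.9 m.
2π·r² = 889.8 m², 10·log₁₀ of that is 29.493 dB.
L_p = 101.7 − 29.493 = 72.21 dB.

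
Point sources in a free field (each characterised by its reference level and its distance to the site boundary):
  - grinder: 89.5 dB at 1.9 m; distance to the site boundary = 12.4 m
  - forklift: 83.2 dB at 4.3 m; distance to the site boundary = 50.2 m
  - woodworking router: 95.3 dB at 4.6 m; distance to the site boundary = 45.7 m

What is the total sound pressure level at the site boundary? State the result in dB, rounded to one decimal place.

77.5 dB

Propagate each source to the receiver with L = L_ref − 20·log₁₀(r/r_ref), then add intensities.
grinder: 89.5 − 20·log₁₀(12.4/1.9) = 89.5 − 16.29 = 73.21 dB.
forklift: 83.2 − 20·log₁₀(50.2/4.3) = 83.2 − 21.34 = 61.86 dB.
woodworking router: 95.3 − 20·log₁₀(45.7/4.6) = 95.3 − 19.94 = 75.36 dB.
Σ 10^(L/10) = 5.679e+07 → L_total = 10·log₁₀(5.679e+07) = 77.54 dB.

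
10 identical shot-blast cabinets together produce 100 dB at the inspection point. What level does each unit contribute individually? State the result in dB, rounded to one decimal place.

10 equal contributions raise the level by 10·log₁₀ 10 = 10.000 dB, so each unit alone gives 100 − 10.000.

90.0 dB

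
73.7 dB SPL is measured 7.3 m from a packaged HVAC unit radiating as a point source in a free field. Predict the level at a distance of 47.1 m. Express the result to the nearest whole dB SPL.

For a point source, L₂ = L₁ − 20·log₁₀(r₂/r₁).
L₂ = 73.7 − 20·log₁₀(47.1/7.3) = 73.7 − 16.194 = 57.51 dB SPL.

58 dB SPL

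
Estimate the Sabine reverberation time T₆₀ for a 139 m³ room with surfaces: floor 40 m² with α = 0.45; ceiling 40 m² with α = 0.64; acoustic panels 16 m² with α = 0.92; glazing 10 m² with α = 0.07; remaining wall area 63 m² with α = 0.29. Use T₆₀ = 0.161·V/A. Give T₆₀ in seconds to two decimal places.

Total absorption A = 40·0.45 + 40·0.64 + 16·0.92 + 10·0.07 + 63·0.29 = 77.29 m² sabins.
T₆₀ = 0.161 × 139 / 77.29 = 0.290 s.

0.29 s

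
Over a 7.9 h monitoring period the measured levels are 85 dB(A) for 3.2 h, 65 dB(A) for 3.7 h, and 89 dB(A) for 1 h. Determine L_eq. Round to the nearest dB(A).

84 dB(A)

The energy average is taken in the linear domain: L_eq = 10·log₁₀[(Σ tᵢ·10^(Lᵢ/10))/T], T = 7.9 h.
Σ tᵢ·10^(Lᵢ/10) = 3.2·10^(85/10) + 3.7·10^(65/10) + 1·10^(89/10) = 1.818e+09.
L_eq = 10·log₁₀(1.818e+09/7.9) = 83.62 dB(A).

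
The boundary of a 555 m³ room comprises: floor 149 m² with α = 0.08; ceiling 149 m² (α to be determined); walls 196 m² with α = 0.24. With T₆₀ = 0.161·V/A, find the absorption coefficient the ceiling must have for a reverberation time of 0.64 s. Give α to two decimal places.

0.54

Required total absorption A = 0.161·555/0.64 = 139.62 m².
Absorption from the other surfaces = 149·0.08 + 196·0.24 = 58.96 m², so the ceiling must supply 80.66 m² over 149 m².
α = 80.66/149 = 0.541.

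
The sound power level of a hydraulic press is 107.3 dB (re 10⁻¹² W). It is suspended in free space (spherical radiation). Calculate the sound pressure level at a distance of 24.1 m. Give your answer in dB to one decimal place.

68.7 dB

The power spreads over a sphere of area 4π·r², so L_p = L_w − 10·log₁₀(4π·r²).
4π·r² = 7299 m², 10·log₁₀ of that is 38.632 dB.
L_p = 107.3 − 38.632 = 68.67 dB.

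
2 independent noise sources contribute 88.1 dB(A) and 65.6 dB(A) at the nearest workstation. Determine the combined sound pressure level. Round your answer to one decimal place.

For uncorrelated sources the intensities add, so convert each level to linear form, sum, and take 10·log₁₀ of the total.
Σ 10^(L/10) = 10^(88.1/10) + 10^(65.6/10) = 6.493e+08.
L_total = 10·log₁₀(6.493e+08) = 88.12 dB(A).

88.1 dB(A)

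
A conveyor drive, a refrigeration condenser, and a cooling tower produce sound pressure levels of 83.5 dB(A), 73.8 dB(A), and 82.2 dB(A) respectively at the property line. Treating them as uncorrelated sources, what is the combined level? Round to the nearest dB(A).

86 dB(A)

Incoherent sources combine by intensity addition: L_total = 10·log₁₀(Σ 10^(L_i/10)).
Σ 10^(L/10) = 10^(83.5/10) + 10^(73.8/10) + 10^(82.2/10) = 4.138e+08.
L_total = 10·log₁₀(4.138e+08) = 86.17 dB(A).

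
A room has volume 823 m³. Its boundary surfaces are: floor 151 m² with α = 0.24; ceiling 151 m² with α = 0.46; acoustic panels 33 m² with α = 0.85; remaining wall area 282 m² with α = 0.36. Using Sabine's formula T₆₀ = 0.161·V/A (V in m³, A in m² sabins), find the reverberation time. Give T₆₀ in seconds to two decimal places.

Summing Sᵢαᵢ: 151·0.24 + 151·0.46 + 33·0.85 + 282·0.36 = 235.27 m².
T₆₀ = 0.161 × 823 / 235.27 = 0.563 s.

0.56 s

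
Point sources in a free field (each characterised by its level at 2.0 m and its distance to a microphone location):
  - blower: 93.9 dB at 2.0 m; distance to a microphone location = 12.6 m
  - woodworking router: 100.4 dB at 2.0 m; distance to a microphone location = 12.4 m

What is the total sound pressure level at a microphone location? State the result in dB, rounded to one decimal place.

Apply inverse-square spreading to bring every level to the receiver, then sum 10^(L/10).
blower: 93.9 − 20·log₁₀(12.6/2.0) = 93.9 − 15.99 = 77.91 dB.
woodworking router: 100.4 − 20·log₁₀(12.4/2.0) = 100.4 − 15.85 = 84.55 dB.
Σ 10^(L/10) = 3.471e+08 → L_total = 10·log₁₀(3.471e+08) = 85.40 dB.

85.4 dB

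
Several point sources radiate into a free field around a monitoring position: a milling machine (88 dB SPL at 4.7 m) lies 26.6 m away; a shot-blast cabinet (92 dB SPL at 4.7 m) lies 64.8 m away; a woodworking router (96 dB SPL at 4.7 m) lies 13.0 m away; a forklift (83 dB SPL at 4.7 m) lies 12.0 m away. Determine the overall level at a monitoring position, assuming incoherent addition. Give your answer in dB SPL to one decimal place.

Propagate each source to the receiver with L = L_ref − 20·log₁₀(r/r_ref), then add intensities.
milling machine: 88 − 20·log₁₀(26.6/4.7) = 88 − 15.06 = 72.94 dB SPL.
shot-blast cabinet: 92 − 20·log₁₀(64.8/4.7) = 92 − 22.79 = 69.21 dB SPL.
woodworking router: 96 − 20·log₁₀(13.0/4.7) = 96 − 8.84 = 87.16 dB SPL.
forklift: 83 − 20·log₁₀(12.0/4.7) = 83 − 8.14 = 74.86 dB SPL.
Σ 10^(L/10) = 5.790e+08 → L_total = 10·log₁₀(5.790e+08) = 87.63 dB SPL.

87.6 dB SPL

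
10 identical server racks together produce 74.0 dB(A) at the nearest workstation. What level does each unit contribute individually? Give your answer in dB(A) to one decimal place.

10 equal contributions raise the level by 10·log₁₀ 10 = 10.000 dB, so each unit alone gives 74.0 − 10.000.

64.0 dB(A)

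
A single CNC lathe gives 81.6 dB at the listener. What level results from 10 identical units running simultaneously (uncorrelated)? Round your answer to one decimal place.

91.6 dB

With 10 equal, uncorrelated contributions the intensity is 10× that of one unit, giving a rise of 10·log₁₀ 10.
L_total = 81.6 + 10·log₁₀(10) = 81.6 + 10.000 = 91.60 dB.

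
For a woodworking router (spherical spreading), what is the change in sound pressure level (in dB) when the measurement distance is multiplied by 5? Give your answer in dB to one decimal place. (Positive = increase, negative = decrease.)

-14.0 dB

With spherical spreading the level changes by −20·log₁₀(r₂/r₁).
ΔL = −20·log₁₀(5) = -13.98 dB.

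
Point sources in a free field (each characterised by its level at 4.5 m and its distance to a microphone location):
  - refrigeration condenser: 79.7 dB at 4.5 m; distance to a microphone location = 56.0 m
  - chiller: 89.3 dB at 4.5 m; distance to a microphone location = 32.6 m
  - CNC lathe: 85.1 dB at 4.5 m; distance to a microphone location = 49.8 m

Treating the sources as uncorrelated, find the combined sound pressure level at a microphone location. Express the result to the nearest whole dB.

73 dB

Propagate each source to the receiver with L = L_ref − 20·log₁₀(r/r_ref), then add intensities.
refrigeration condenser: 79.7 − 20·log₁₀(56.0/4.5) = 79.7 − 21.90 = 57.80 dB.
chiller: 89.3 − 20·log₁₀(32.6/4.5) = 89.3 − 17.20 = 72.10 dB.
CNC lathe: 85.1 − 20·log₁₀(49.8/4.5) = 85.1 − 20.88 = 64.22 dB.
Σ 10^(L/10) = 1.946e+07 → L_total = 10·log₁₀(1.946e+07) = 72.89 dB.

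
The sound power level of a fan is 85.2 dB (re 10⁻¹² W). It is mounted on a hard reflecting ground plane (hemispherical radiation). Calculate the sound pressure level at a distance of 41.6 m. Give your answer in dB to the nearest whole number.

L_p = L_w − 10·log₁₀(2π·r²) with r = 41.6 m.
2π·r² = 1.087e+04 m², 10·log₁₀ of that is 40.364 dB.
L_p = 85.2 − 40.364 = 44.84 dB.

45 dB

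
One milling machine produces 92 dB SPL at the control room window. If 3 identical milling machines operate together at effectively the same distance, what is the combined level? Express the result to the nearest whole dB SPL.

97 dB SPL

With 3 equal, uncorrelated contributions the intensity is 3× that of one unit, giving a rise of 10·log₁₀ 3.
L_total = 92 + 10·log₁₀(3) = 92 + 4.771 = 96.77 dB SPL.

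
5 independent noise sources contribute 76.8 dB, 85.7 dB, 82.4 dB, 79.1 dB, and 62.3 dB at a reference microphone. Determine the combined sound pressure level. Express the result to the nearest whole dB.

88 dB

For uncorrelated sources the intensities add, so convert each level to linear form, sum, and take 10·log₁₀ of the total.
Σ 10^(L/10) = 10^(76.8/10) + 10^(85.7/10) + 10^(82.4/10) + 10^(79.1/10) + 10^(62.3/10) = 6.762e+08.
L_total = 10·log₁₀(6.762e+08) = 88.30 dB.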